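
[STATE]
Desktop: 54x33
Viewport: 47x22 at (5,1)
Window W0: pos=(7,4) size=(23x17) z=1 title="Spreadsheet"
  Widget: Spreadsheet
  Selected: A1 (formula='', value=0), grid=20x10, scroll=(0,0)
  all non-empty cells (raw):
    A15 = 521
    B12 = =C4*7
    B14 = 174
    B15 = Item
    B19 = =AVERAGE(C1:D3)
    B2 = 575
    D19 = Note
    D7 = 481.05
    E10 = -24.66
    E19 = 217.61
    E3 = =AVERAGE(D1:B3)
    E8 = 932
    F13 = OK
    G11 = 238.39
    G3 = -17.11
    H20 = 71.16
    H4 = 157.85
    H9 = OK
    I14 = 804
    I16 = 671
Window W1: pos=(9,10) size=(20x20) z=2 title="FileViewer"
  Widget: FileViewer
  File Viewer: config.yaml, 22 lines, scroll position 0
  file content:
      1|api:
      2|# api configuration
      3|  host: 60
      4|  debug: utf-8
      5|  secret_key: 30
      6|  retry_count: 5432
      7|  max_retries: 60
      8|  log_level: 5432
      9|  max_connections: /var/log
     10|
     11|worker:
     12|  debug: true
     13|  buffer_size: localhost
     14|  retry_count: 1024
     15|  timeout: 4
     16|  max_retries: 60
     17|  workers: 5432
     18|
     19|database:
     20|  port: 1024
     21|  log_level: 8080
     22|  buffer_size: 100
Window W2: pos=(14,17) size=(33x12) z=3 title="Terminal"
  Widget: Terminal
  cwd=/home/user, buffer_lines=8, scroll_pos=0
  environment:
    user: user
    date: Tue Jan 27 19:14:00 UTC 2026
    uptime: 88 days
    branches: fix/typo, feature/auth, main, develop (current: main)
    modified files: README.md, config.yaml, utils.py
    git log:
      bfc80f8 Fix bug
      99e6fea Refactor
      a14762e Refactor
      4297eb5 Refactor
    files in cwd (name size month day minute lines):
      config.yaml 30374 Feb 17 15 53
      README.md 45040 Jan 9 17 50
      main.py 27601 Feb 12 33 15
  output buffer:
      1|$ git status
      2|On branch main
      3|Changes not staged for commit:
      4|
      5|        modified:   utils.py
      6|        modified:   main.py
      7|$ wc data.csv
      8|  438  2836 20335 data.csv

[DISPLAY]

                                               
                                               
                                               
  ┏━━━━━━━━━━━━━━━━━━━━━┓                      
  ┃ Spreadsheet         ┃                      
  ┠─────────────────────┨                      
  ┃A1:                  ┃                      
  ┃       A       B     ┃                      
  ┃---------------------┃                      
  ┃ ┏━━━━━━━━━━━━━━━━━━┓┃                      
  ┃ ┃ FileViewer       ┃┃                      
  ┃ ┠──────────────────┨┃                      
  ┃ ┃api:             ▲┃┃                      
  ┃ ┃# api configurati█┃┃                      
  ┃ ┃  host: 60       ░┃┃                      
  ┃ ┃  debug: utf-8   ░┃┃                      
  ┃ ┃  se┏━━━━━━━━━━━━━━━━━━━━━━━━━━━━━━━┓     
  ┃ ┃  re┃ Terminal                      ┃     
  ┃ ┃  ma┠───────────────────────────────┨     
  ┗━┃  lo┃$ git status                   ┃     
    ┃  ma┃On branch main                 ┃     
    ┃    ┃Changes not staged for commit: ┃     


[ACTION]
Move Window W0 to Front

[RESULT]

                                               
                                               
                                               
  ┏━━━━━━━━━━━━━━━━━━━━━┓                      
  ┃ Spreadsheet         ┃                      
  ┠─────────────────────┨                      
  ┃A1:                  ┃                      
  ┃       A       B     ┃                      
  ┃---------------------┃                      
  ┃  1      [0]       0 ┃                      
  ┃  2        0     575 ┃                      
  ┃  3        0       0 ┃                      
  ┃  4        0       0 ┃                      
  ┃  5        0       0 ┃                      
  ┃  6        0       0 ┃                      
  ┃  7        0       0 ┃                      
  ┃  8        0       0 ┃━━━━━━━━━━━━━━━━┓     
  ┃  9        0       0 ┃                ┃     
  ┃ 10        0       0 ┃────────────────┨     
  ┗━━━━━━━━━━━━━━━━━━━━━┛                ┃     
    ┃  ma┃On branch main                 ┃     
    ┃    ┃Changes not staged for commit: ┃     


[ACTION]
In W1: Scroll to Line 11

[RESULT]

                                               
                                               
                                               
  ┏━━━━━━━━━━━━━━━━━━━━━┓                      
  ┃ Spreadsheet         ┃                      
  ┠─────────────────────┨                      
  ┃A1:                  ┃                      
  ┃       A       B     ┃                      
  ┃---------------------┃                      
  ┃  1      [0]       0 ┃                      
  ┃  2        0     575 ┃                      
  ┃  3        0       0 ┃                      
  ┃  4        0       0 ┃                      
  ┃  5        0       0 ┃                      
  ┃  6        0       0 ┃                      
  ┃  7        0       0 ┃                      
  ┃  8        0       0 ┃━━━━━━━━━━━━━━━━┓     
  ┃  9        0       0 ┃                ┃     
  ┃ 10        0       0 ┃────────────────┨     
  ┗━━━━━━━━━━━━━━━━━━━━━┛                ┃     
    ┃  ti┃On branch main                 ┃     
    ┃  ma┃Changes not staged for commit: ┃     


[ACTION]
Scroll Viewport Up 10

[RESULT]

                                               
                                               
                                               
                                               
  ┏━━━━━━━━━━━━━━━━━━━━━┓                      
  ┃ Spreadsheet         ┃                      
  ┠─────────────────────┨                      
  ┃A1:                  ┃                      
  ┃       A       B     ┃                      
  ┃---------------------┃                      
  ┃  1      [0]       0 ┃                      
  ┃  2        0     575 ┃                      
  ┃  3        0       0 ┃                      
  ┃  4        0       0 ┃                      
  ┃  5        0       0 ┃                      
  ┃  6        0       0 ┃                      
  ┃  7        0       0 ┃                      
  ┃  8        0       0 ┃━━━━━━━━━━━━━━━━┓     
  ┃  9        0       0 ┃                ┃     
  ┃ 10        0       0 ┃────────────────┨     
  ┗━━━━━━━━━━━━━━━━━━━━━┛                ┃     
    ┃  ti┃On branch main                 ┃     


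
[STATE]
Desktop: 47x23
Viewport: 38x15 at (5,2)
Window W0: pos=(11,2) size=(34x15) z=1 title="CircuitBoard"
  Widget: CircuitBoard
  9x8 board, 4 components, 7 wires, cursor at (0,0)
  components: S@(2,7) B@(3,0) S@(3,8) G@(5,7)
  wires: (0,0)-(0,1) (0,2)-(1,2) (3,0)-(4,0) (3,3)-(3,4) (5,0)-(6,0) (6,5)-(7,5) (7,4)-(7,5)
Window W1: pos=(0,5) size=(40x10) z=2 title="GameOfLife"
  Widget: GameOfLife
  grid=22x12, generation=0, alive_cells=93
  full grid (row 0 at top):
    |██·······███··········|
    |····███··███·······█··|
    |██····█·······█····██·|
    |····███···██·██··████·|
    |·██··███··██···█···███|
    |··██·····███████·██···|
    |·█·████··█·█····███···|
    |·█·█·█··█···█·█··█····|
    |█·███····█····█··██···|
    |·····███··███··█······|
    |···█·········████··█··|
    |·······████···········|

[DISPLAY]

      ┏━━━━━━━━━━━━━━━━━━━━━━━━━━━━━━━
      ┃ CircuitBoard                  
      ┠───────────────────────────────
━━━━━━━━━━━━━━━━━━━━━━━━━━━━━━━━━━┓   
eOfLife                           ┃   
──────────────────────────────────┨   
 0                                ┃   
███···██·██··████·                ┃   
·███··██···█···███                ┃   
·····███████·██···                ┃   
███··█·█····███···                ┃   
·█··█···█·█··█····                ┃   
━━━━━━━━━━━━━━━━━━━━━━━━━━━━━━━━━━┛   
      ┃                               
      ┗━━━━━━━━━━━━━━━━━━━━━━━━━━━━━━━


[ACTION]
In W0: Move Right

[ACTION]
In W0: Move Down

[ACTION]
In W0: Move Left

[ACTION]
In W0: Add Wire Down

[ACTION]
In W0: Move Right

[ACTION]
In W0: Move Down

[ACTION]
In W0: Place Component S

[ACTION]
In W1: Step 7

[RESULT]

      ┏━━━━━━━━━━━━━━━━━━━━━━━━━━━━━━━
      ┃ CircuitBoard                  
      ┠───────────────────────────────
━━━━━━━━━━━━━━━━━━━━━━━━━━━━━━━━━━┓   
eOfLife                           ┃   
──────────────────────────────────┨   
 7                                ┃   
███·█···██···█····                ┃   
···██···██·███····                ┃   
····█·█··█········                ┃   
·····████·········                ┃   
······██·█········                ┃   
━━━━━━━━━━━━━━━━━━━━━━━━━━━━━━━━━━┛   
      ┃                               
      ┗━━━━━━━━━━━━━━━━━━━━━━━━━━━━━━━


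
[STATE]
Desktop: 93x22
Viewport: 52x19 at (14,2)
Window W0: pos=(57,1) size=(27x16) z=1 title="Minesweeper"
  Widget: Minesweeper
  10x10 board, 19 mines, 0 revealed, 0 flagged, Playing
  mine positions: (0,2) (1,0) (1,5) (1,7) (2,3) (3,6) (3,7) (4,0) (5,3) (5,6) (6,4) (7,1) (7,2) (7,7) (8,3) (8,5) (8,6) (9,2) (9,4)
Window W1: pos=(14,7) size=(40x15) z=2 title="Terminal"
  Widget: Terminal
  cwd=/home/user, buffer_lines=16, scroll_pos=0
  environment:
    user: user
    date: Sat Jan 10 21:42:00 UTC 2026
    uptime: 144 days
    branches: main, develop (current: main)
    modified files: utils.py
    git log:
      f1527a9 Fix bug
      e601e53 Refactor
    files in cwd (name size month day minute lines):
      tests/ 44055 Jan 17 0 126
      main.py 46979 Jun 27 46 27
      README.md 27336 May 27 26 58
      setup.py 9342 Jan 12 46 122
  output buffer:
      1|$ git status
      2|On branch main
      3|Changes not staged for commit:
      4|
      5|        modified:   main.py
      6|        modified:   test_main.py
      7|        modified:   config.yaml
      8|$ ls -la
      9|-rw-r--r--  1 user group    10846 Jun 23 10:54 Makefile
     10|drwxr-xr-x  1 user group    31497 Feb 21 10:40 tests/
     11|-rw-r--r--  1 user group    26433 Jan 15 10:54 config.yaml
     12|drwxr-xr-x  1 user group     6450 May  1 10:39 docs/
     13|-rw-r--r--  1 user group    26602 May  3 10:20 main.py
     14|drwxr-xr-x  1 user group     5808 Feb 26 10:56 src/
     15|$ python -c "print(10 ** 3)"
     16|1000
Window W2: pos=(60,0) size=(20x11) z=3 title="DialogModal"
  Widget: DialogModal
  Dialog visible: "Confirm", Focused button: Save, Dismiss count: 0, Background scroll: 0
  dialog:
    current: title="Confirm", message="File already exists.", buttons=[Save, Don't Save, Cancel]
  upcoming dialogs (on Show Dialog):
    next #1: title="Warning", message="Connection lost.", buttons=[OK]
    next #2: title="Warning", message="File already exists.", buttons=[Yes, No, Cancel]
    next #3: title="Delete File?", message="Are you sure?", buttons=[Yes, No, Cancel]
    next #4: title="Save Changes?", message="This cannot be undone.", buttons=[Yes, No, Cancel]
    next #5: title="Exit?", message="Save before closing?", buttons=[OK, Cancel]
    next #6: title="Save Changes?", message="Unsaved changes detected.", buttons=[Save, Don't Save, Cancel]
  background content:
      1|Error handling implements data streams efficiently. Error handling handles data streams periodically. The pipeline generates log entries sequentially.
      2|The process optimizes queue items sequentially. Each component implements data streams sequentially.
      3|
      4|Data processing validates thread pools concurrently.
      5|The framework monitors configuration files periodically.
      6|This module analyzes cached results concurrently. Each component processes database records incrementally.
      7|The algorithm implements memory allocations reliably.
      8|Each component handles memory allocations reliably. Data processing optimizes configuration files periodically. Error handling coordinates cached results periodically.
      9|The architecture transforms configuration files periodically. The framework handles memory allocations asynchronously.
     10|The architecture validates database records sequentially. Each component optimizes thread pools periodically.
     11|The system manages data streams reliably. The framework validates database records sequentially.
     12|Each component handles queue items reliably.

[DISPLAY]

                                           ┃ M┠─────
                                           ┠──┃Error
                                           ┃■■┃Th┌──
                                           ┃■■┃  │  
                                           ┃■■┃Da│Fi
┏━━━━━━━━━━━━━━━━━━━━━━━━━━━━━━━━━━━━━━┓   ┃■■┃Th│[S
┃ Terminal                             ┃   ┃■■┃Th└──
┠──────────────────────────────────────┨   ┃■■┃The a
┃$ git status                          ┃   ┃■■┗━━━━━
┃On branch main                        ┃   ┃■■■■■■■■
┃Changes not staged for commit:        ┃   ┃■■■■■■■■
┃                                      ┃   ┃■■■■■■■■
┃        modified:   main.py           ┃   ┃        
┃        modified:   test_main.py      ┃   ┃        
┃        modified:   config.yaml       ┃   ┗━━━━━━━━
┃$ ls -la                              ┃            
┃-rw-r--r--  1 user group    10846 Jun ┃            
┃drwxr-xr-x  1 user group    31497 Feb ┃            
┃-rw-r--r--  1 user group    26433 Jan ┃            


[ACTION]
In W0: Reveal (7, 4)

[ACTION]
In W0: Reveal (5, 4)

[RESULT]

                                           ┃ M┠─────
                                           ┠──┃Error
                                           ┃■■┃Th┌──
                                           ┃■■┃  │  
                                           ┃■■┃Da│Fi
┏━━━━━━━━━━━━━━━━━━━━━━━━━━━━━━━━━━━━━━┓   ┃■■┃Th│[S
┃ Terminal                             ┃   ┃■■┃Th└──
┠──────────────────────────────────────┨   ┃■■┃The a
┃$ git status                          ┃   ┃■■┗━━━━━
┃On branch main                        ┃   ┃■■■■3■■■
┃Changes not staged for commit:        ┃   ┃■■■■■■■■
┃                                      ┃   ┃■■■■■■■■
┃        modified:   main.py           ┃   ┃        
┃        modified:   test_main.py      ┃   ┃        
┃        modified:   config.yaml       ┃   ┗━━━━━━━━
┃$ ls -la                              ┃            
┃-rw-r--r--  1 user group    10846 Jun ┃            
┃drwxr-xr-x  1 user group    31497 Feb ┃            
┃-rw-r--r--  1 user group    26433 Jan ┃            


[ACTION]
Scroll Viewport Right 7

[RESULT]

                                    ┃ M┠────────────
                                    ┠──┃Error handli
                                    ┃■■┃Th┌─────────
                                    ┃■■┃  │  Confirm
                                    ┃■■┃Da│File alre
━━━━━━━━━━━━━━━━━━━━━━━━━━━━━━━━┓   ┃■■┃Th│[Save]  D
nal                             ┃   ┃■■┃Th└─────────
────────────────────────────────┨   ┃■■┃The algorith
status                          ┃   ┃■■┗━━━━━━━━━━━━
nch main                        ┃   ┃■■■■3■■■■■     
s not staged for commit:        ┃   ┃■■■■■■■■■■     
                                ┃   ┃■■■■■■■■■■     
  modified:   main.py           ┃   ┃               
  modified:   test_main.py      ┃   ┃               
  modified:   config.yaml       ┃   ┗━━━━━━━━━━━━━━━
la                              ┃                   
-r--  1 user group    10846 Jun ┃                   
xr-x  1 user group    31497 Feb ┃                   
-r--  1 user group    26433 Jan ┃                   


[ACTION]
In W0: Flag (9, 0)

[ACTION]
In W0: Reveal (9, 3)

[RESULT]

                                    ┃ M┠────────────
                                    ┠──┃Error handli
                                    ┃■■┃Th┌─────────
                                    ┃■■┃  │  Confirm
                                    ┃■■┃Da│File alre
━━━━━━━━━━━━━━━━━━━━━━━━━━━━━━━━┓   ┃■■┃Th│[Save]  D
nal                             ┃   ┃■■┃Th└─────────
────────────────────────────────┨   ┃■■┃The algorith
status                          ┃   ┃■■┗━━━━━━━━━━━━
nch main                        ┃   ┃■■■■3■■■■■     
s not staged for commit:        ┃   ┃■■■■■■■■■■     
                                ┃   ┃⚑■■3■■■■■■     
  modified:   main.py           ┃   ┃               
  modified:   test_main.py      ┃   ┃               
  modified:   config.yaml       ┃   ┗━━━━━━━━━━━━━━━
la                              ┃                   
-r--  1 user group    10846 Jun ┃                   
xr-x  1 user group    31497 Feb ┃                   
-r--  1 user group    26433 Jan ┃                   


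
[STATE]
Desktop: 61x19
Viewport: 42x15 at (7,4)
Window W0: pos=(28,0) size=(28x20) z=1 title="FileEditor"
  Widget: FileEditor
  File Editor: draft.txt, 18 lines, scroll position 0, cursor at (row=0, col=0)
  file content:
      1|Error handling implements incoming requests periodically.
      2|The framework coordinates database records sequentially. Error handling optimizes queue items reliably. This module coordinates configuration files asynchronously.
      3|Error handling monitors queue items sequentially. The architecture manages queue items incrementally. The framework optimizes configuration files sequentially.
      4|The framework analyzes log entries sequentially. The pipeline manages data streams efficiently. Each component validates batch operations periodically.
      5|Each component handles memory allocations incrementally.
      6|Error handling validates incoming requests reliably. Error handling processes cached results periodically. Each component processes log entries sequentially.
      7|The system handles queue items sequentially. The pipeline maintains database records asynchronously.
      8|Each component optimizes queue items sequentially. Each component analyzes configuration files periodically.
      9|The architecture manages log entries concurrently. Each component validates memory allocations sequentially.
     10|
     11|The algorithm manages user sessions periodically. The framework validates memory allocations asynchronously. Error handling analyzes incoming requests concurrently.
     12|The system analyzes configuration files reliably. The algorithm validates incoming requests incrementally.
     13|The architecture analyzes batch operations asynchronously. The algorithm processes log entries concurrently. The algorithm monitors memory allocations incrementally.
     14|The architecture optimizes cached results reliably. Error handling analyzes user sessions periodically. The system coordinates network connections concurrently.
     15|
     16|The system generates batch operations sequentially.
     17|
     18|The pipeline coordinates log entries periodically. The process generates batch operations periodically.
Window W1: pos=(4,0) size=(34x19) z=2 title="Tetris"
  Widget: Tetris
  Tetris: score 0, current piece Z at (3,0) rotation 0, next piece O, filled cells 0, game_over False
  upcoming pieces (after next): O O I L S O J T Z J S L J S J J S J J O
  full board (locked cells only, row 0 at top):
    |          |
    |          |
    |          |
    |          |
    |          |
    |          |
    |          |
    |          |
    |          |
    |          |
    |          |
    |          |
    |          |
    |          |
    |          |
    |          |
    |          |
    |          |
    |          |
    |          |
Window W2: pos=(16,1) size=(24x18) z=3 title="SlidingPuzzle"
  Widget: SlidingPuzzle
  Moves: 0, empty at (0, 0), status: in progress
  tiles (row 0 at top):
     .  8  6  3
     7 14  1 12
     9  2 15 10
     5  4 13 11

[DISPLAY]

        │┃┌────┬────┬────┬────┐ ┃rk coordi
        │┃│    │  8 │  6 │  3 │ ┃ing monit
        │┃├────┼────┼────┼────┤ ┃rk analyz
        │┃│  7 │ 14 │  1 │ 12 │ ┃ent handl
        │┃├────┼────┼────┼────┤ ┃ing valid
        │┃│  9 │  2 │ 15 │ 10 │ ┃handles q
        │┃├────┼────┼────┼────┤ ┃ent optim
        │┃│  5 │  4 │ 13 │ 11 │ ┃cture man
        │┃└────┴────┴────┴────┘ ┃         
        │┃Moves: 0              ┃hm manage
        │┃                      ┃analyzes 
        │┃                      ┃cture ana
        │┃                      ┃cture opt
        │┃                      ┃         
━━━━━━━━━┗━━━━━━━━━━━━━━━━━━━━━━┛generates


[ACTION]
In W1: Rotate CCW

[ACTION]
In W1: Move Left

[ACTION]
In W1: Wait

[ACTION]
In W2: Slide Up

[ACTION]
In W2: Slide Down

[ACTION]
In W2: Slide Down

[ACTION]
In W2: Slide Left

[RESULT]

        │┃┌────┬────┬────┬────┐ ┃rk coordi
        │┃│  8 │    │  6 │  3 │ ┃ing monit
        │┃├────┼────┼────┼────┤ ┃rk analyz
        │┃│  7 │ 14 │  1 │ 12 │ ┃ent handl
        │┃├────┼────┼────┼────┤ ┃ing valid
        │┃│  9 │  2 │ 15 │ 10 │ ┃handles q
        │┃├────┼────┼────┼────┤ ┃ent optim
        │┃│  5 │  4 │ 13 │ 11 │ ┃cture man
        │┃└────┴────┴────┴────┘ ┃         
        │┃Moves: 3              ┃hm manage
        │┃                      ┃analyzes 
        │┃                      ┃cture ana
        │┃                      ┃cture opt
        │┃                      ┃         
━━━━━━━━━┗━━━━━━━━━━━━━━━━━━━━━━┛generates


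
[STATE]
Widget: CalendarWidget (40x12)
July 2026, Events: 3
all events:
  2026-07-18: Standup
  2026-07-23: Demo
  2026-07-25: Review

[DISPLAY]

               July 2026                
Mo Tu We Th Fr Sa Su                    
       1  2  3  4  5                    
 6  7  8  9 10 11 12                    
13 14 15 16 17 18* 19                   
20 21 22 23* 24 25* 26                  
27 28 29 30 31                          
                                        
                                        
                                        
                                        
                                        


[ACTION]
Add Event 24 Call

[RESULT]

               July 2026                
Mo Tu We Th Fr Sa Su                    
       1  2  3  4  5                    
 6  7  8  9 10 11 12                    
13 14 15 16 17 18* 19                   
20 21 22 23* 24* 25* 26                 
27 28 29 30 31                          
                                        
                                        
                                        
                                        
                                        


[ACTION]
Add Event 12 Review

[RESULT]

               July 2026                
Mo Tu We Th Fr Sa Su                    
       1  2  3  4  5                    
 6  7  8  9 10 11 12*                   
13 14 15 16 17 18* 19                   
20 21 22 23* 24* 25* 26                 
27 28 29 30 31                          
                                        
                                        
                                        
                                        
                                        


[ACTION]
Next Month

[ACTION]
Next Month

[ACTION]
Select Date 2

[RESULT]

             September 2026             
Mo Tu We Th Fr Sa Su                    
    1 [ 2]  3  4  5  6                  
 7  8  9 10 11 12 13                    
14 15 16 17 18 19 20                    
21 22 23 24 25 26 27                    
28 29 30                                
                                        
                                        
                                        
                                        
                                        


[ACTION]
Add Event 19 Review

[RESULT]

             September 2026             
Mo Tu We Th Fr Sa Su                    
    1 [ 2]  3  4  5  6                  
 7  8  9 10 11 12 13                    
14 15 16 17 18 19* 20                   
21 22 23 24 25 26 27                    
28 29 30                                
                                        
                                        
                                        
                                        
                                        


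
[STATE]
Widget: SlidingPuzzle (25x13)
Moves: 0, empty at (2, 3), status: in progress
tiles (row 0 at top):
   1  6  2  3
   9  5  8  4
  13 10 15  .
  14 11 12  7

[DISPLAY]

┌────┬────┬────┬────┐    
│  1 │  6 │  2 │  3 │    
├────┼────┼────┼────┤    
│  9 │  5 │  8 │  4 │    
├────┼────┼────┼────┤    
│ 13 │ 10 │ 15 │    │    
├────┼────┼────┼────┤    
│ 14 │ 11 │ 12 │  7 │    
└────┴────┴────┴────┘    
Moves: 0                 
                         
                         
                         


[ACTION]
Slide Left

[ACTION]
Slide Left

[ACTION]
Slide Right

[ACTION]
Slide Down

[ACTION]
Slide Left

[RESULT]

┌────┬────┬────┬────┐    
│  1 │  6 │  2 │  3 │    
├────┼────┼────┼────┤    
│  9 │  5 │  4 │    │    
├────┼────┼────┼────┤    
│ 13 │ 10 │  8 │ 15 │    
├────┼────┼────┼────┤    
│ 14 │ 11 │ 12 │  7 │    
└────┴────┴────┴────┘    
Moves: 3                 
                         
                         
                         


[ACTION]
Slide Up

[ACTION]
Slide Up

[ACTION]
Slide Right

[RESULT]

┌────┬────┬────┬────┐    
│  1 │  6 │  2 │  3 │    
├────┼────┼────┼────┤    
│  9 │  5 │  4 │ 15 │    
├────┼────┼────┼────┤    
│ 13 │ 10 │  8 │  7 │    
├────┼────┼────┼────┤    
│ 14 │ 11 │    │ 12 │    
└────┴────┴────┴────┘    
Moves: 6                 
                         
                         
                         


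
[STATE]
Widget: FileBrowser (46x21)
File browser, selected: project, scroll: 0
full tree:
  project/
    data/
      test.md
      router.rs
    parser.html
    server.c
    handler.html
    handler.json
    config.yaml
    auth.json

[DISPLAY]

> [-] project/                                
    [+] data/                                 
    parser.html                               
    server.c                                  
    handler.html                              
    handler.json                              
    config.yaml                               
    auth.json                                 
                                              
                                              
                                              
                                              
                                              
                                              
                                              
                                              
                                              
                                              
                                              
                                              
                                              


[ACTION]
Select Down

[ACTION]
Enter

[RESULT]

  [-] project/                                
  > [-] data/                                 
      test.md                                 
      router.rs                               
    parser.html                               
    server.c                                  
    handler.html                              
    handler.json                              
    config.yaml                               
    auth.json                                 
                                              
                                              
                                              
                                              
                                              
                                              
                                              
                                              
                                              
                                              
                                              


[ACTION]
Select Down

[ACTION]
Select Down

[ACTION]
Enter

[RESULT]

  [-] project/                                
    [-] data/                                 
      test.md                                 
    > router.rs                               
    parser.html                               
    server.c                                  
    handler.html                              
    handler.json                              
    config.yaml                               
    auth.json                                 
                                              
                                              
                                              
                                              
                                              
                                              
                                              
                                              
                                              
                                              
                                              


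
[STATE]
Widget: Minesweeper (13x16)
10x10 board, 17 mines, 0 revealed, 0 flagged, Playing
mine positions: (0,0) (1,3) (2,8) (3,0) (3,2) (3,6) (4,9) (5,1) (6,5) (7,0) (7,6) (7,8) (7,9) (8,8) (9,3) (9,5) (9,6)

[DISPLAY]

■■■■■■■■■■   
■■■■■■■■■■   
■■■■■■■■■■   
■■■■■■■■■■   
■■■■■■■■■■   
■■■■■■■■■■   
■■■■■■■■■■   
■■■■■■■■■■   
■■■■■■■■■■   
■■■■■■■■■■   
             
             
             
             
             
             


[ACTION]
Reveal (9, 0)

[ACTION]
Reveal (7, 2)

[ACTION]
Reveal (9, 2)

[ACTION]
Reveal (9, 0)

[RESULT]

■■■■■■■■■■   
■■■■■■■■■■   
■■■211■■■■   
■■■1 1■■■■   
■■21 1■■■■   
■■1 11■■■■   
■21 1■■■■■   
■1  1■■■■■   
11112■■■■■   
  1■■■■■■■   
             
             
             
             
             
             


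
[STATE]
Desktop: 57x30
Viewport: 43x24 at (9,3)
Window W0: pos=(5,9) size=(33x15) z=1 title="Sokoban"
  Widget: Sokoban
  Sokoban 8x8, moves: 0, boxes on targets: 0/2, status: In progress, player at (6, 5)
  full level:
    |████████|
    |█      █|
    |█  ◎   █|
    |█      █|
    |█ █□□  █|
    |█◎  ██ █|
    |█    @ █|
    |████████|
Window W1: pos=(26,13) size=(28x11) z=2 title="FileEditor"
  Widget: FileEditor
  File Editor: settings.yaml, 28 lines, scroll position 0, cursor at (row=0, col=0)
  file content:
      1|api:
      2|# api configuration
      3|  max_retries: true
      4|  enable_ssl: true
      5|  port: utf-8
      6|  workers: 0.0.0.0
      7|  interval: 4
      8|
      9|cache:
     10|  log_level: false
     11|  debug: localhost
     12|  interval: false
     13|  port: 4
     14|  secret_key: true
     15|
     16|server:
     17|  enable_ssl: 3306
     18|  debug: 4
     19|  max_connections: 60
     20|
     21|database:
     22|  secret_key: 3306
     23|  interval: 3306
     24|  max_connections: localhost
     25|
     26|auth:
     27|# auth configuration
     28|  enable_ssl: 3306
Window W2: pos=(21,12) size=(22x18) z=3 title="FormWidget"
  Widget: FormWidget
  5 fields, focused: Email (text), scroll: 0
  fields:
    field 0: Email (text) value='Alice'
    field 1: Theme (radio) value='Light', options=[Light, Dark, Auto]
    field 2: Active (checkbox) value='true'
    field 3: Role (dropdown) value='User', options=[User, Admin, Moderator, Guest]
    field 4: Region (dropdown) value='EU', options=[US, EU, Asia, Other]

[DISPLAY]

                                           
                                           
                                           
                                           
                                           
                                           
━━━━━━━━━━━━━━━━━━━━━━━━━━━━┓              
koban                       ┃              
────────────────────────────┨              
█████       ┏━━━━━━━━━━━━━━━━━━━━┓         
    █       ┃ FormWidget         ┃━━━━━━━━━
◎   █       ┠────────────────────┨         
    █       ┃> Email:      [Alic]┃─────────
□□  █       ┃  Theme:      (●) Li┃         
 ██ █       ┃  Active:     [x]   ┃ion      
  @ █       ┃  Role:       [Use▼]┃rue      
█████       ┃  Region:     [EU ▼]┃ue       
es: 0  0/2  ┃                    ┃         
            ┃                    ┃.0       
            ┃                    ┃         
━━━━━━━━━━━━┃                    ┃━━━━━━━━━
            ┃                    ┃         
            ┃                    ┃         
            ┃                    ┃         


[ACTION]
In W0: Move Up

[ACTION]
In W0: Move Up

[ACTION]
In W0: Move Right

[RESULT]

                                           
                                           
                                           
                                           
                                           
                                           
━━━━━━━━━━━━━━━━━━━━━━━━━━━━┓              
koban                       ┃              
────────────────────────────┨              
█████       ┏━━━━━━━━━━━━━━━━━━━━┓         
    █       ┃ FormWidget         ┃━━━━━━━━━
◎   █       ┠────────────────────┨         
    █       ┃> Email:      [Alic]┃─────────
□□  █       ┃  Theme:      (●) Li┃         
 ██ █       ┃  Active:     [x]   ┃ion      
   @█       ┃  Role:       [Use▼]┃rue      
█████       ┃  Region:     [EU ▼]┃ue       
es: 1  0/2  ┃                    ┃         
            ┃                    ┃.0       
            ┃                    ┃         
━━━━━━━━━━━━┃                    ┃━━━━━━━━━
            ┃                    ┃         
            ┃                    ┃         
            ┃                    ┃         


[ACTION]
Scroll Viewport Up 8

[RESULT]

                                           
                                           
                                           
                                           
                                           
                                           
                                           
                                           
                                           
━━━━━━━━━━━━━━━━━━━━━━━━━━━━┓              
koban                       ┃              
────────────────────────────┨              
█████       ┏━━━━━━━━━━━━━━━━━━━━┓         
    █       ┃ FormWidget         ┃━━━━━━━━━
◎   █       ┠────────────────────┨         
    █       ┃> Email:      [Alic]┃─────────
□□  █       ┃  Theme:      (●) Li┃         
 ██ █       ┃  Active:     [x]   ┃ion      
   @█       ┃  Role:       [Use▼]┃rue      
█████       ┃  Region:     [EU ▼]┃ue       
es: 1  0/2  ┃                    ┃         
            ┃                    ┃.0       
            ┃                    ┃         
━━━━━━━━━━━━┃                    ┃━━━━━━━━━
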